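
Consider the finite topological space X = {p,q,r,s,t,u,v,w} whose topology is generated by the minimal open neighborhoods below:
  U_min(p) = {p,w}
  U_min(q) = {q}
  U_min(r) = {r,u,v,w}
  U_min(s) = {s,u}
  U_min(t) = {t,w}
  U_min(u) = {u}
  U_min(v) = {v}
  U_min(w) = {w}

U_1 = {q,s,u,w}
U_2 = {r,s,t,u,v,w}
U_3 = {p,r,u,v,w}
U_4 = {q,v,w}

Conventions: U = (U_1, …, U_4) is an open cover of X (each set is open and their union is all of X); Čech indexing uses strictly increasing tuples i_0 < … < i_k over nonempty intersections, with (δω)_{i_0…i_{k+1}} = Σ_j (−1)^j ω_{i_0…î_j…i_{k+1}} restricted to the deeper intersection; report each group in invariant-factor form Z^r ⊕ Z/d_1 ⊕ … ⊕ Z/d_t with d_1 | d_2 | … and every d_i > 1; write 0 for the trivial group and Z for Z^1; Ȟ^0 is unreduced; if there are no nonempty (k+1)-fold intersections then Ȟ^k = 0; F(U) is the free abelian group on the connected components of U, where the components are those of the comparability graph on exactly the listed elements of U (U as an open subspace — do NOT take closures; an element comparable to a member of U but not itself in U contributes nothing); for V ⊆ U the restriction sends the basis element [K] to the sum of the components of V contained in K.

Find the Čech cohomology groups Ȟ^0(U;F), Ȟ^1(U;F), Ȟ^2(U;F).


nerve of the cover:
  U12={s,u,w} U13={u,w} U14={q,w} U23={r,u,v,w} U24={v,w} U34={v,w}
  U123={u,w} U124={w} U134={w} U234={v,w}
  U1234={w}
components per intersection:
  U1: {q} {s,u} {w}
  U2: {r,s,t,u,v,w}
  U3: {p,r,u,v,w}
  U4: {q} {v} {w}
  U12: {s,u} {w}
  U13: {u} {w}
  U14: {q} {w}
  U23: {r,u,v,w}
  U24: {v} {w}
  U34: {v} {w}
  U123: {u} {w}
  U124: {w}
  U134: {w}
  U234: {v} {w}
  U1234: {w}
C dims 8,11,6,1; δ0: rk 6, SNF 1^6; δ1: rk 5, SNF 1^5; δ2: rk 1, SNF 1^1
Ȟ^0 = (8 − 6) − 0 = 2, so Ȟ^0 ≅ Z^2
Ȟ^1 = (11 − 5) − 6 = 0, so Ȟ^1 ≅ 0
Ȟ^2 = (6 − 1) − 5 = 0, so Ȟ^2 ≅ 0

Ȟ^0 = Z^2; Ȟ^1 = 0; Ȟ^2 = 0


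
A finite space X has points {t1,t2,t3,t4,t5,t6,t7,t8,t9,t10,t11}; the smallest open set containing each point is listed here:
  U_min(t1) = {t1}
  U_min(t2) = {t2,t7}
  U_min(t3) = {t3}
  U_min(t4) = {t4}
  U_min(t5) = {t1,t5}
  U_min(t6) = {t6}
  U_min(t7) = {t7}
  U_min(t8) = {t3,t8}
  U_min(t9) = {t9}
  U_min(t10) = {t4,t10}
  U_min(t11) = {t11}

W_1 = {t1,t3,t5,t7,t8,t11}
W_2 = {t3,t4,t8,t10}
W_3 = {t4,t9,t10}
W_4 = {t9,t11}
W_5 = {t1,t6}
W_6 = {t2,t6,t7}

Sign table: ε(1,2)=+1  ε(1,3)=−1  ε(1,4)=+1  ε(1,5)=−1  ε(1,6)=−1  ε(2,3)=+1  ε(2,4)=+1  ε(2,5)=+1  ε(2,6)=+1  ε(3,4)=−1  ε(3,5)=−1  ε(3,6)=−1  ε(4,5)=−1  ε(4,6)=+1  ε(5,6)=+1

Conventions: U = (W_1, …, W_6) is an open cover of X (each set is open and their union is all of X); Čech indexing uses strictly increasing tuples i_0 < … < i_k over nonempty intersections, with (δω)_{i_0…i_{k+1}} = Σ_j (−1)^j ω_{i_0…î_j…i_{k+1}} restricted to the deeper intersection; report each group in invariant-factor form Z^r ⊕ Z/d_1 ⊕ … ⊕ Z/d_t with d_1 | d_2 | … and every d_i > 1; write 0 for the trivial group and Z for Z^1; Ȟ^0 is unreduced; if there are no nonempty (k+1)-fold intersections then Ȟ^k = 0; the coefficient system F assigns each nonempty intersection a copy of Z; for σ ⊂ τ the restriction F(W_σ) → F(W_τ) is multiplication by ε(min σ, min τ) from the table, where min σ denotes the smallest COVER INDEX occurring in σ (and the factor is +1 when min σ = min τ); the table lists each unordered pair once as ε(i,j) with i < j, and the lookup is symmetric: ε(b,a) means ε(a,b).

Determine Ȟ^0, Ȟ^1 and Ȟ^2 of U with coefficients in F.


cover nerve:
  W12={t3,t8} W14={t11} W15={t1} W16={t7} W23={t4,t10} W34={t9} W56={t6}
C dims 6,7; δ0: rk 6, SNF 1^5·2
Ȟ^0: (6−6)−0=0 ⇒ 0
Ȟ^1: (7−0)−6=1 plus torsion [2] ⇒ Z ⊕ Z/2
Ȟ^2: (0−0)−0=0 ⇒ 0

Ȟ^0 ≅ 0, Ȟ^1 ≅ Z ⊕ Z/2, Ȟ^2 ≅ 0


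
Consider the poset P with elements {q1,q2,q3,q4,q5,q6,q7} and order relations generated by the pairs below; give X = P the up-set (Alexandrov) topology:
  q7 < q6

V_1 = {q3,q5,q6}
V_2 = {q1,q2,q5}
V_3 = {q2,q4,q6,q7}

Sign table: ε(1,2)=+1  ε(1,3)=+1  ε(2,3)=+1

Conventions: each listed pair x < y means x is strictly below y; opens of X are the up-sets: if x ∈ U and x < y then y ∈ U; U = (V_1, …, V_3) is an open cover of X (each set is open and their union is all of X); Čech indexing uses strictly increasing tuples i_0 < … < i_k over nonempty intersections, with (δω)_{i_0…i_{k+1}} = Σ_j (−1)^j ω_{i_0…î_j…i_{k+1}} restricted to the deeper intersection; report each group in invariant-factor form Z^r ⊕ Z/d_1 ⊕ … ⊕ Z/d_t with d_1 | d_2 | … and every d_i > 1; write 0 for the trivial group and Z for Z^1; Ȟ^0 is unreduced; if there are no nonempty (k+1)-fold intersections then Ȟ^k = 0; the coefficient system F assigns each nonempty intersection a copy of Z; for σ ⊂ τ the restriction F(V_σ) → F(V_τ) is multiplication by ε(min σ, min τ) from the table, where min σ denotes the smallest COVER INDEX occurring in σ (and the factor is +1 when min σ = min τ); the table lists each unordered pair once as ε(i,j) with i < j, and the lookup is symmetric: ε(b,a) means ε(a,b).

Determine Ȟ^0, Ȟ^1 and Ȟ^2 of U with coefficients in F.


Ȟ^0(U;F) ≅ Z,  Ȟ^1(U;F) ≅ Z,  Ȟ^2(U;F) ≅ 0

nerve simplices:
  V12={q5} V13={q6} V23={q2}
C dims 3,3; δ0: rk 2, SNF 1^2
degree 0: 3−2−0 = 1 → Ȟ^0 ≅ Z
degree 1: 3−0−2 = 1 → Ȟ^1 ≅ Z
degree 2: 0−0−0 = 0 → Ȟ^2 ≅ 0


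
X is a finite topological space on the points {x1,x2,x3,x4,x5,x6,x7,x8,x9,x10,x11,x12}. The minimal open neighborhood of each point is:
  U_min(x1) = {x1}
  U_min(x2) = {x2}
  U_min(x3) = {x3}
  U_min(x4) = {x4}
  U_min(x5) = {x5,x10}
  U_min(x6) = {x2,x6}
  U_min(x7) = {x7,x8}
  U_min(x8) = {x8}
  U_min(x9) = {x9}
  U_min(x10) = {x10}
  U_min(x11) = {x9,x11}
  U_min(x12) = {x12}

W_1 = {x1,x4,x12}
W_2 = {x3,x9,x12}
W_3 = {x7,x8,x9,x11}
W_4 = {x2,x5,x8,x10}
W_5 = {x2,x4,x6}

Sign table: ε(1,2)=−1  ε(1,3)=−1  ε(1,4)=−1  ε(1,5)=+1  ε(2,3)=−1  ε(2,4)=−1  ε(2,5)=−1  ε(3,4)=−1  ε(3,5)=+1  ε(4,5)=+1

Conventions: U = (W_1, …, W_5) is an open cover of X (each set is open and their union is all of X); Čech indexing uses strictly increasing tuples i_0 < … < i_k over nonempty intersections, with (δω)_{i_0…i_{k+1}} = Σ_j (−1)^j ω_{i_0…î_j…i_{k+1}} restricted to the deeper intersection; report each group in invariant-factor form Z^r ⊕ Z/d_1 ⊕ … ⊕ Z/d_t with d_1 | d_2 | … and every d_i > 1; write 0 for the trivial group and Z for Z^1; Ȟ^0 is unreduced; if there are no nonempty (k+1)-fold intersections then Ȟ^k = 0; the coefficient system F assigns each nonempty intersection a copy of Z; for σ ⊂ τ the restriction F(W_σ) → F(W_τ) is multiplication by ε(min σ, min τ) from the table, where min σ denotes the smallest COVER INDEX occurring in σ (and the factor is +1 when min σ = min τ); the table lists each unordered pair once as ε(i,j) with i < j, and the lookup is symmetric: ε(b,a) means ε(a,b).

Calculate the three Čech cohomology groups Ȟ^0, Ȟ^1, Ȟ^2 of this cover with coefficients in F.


intersection data:
  W12={x12} W15={x4} W23={x9} W34={x8} W45={x2}
C dims 5,5; δ0: rk 5, SNF 1^4·2
Ȟ^0 = (5 − 5) − 0 = 0, so Ȟ^0 ≅ 0
Ȟ^1 = (5 − 0) − 5 = 0 plus torsion [2], so Ȟ^1 ≅ Z/2
Ȟ^2 = (0 − 0) − 0 = 0, so Ȟ^2 ≅ 0

Ȟ^0 = 0, Ȟ^1 = Z/2 and Ȟ^2 = 0


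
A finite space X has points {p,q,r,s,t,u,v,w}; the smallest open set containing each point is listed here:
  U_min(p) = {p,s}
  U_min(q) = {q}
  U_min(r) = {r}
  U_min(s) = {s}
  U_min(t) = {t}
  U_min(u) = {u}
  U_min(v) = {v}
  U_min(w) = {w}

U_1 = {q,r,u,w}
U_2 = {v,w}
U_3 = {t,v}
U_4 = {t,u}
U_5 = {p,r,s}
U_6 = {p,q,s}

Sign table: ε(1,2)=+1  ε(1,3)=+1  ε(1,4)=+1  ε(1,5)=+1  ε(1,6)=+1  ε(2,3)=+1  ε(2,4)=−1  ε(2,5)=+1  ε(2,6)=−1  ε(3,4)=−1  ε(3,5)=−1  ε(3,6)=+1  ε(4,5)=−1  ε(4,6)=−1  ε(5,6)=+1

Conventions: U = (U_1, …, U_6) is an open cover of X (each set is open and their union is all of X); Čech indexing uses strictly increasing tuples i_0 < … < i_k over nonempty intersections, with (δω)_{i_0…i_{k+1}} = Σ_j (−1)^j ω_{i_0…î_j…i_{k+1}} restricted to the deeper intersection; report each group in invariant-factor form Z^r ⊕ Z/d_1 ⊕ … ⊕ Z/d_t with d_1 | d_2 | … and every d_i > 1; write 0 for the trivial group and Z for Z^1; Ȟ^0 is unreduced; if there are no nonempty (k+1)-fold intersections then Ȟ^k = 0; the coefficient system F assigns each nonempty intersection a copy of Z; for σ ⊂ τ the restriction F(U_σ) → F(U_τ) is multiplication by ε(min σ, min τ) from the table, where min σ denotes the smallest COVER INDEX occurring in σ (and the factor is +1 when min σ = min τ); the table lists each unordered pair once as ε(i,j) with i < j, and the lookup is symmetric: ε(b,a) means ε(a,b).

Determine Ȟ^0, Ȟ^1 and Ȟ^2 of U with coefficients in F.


Ȟ^0 = 0; Ȟ^1 = Z ⊕ Z/2; Ȟ^2 = 0

cover nerve:
  U12={w} U14={u} U15={r} U16={q} U23={v} U34={t} U56={p,s}
C dims 6,7; δ0: rk 6, SNF 1^5·2
Ȟ^0: (6−6)−0=0 ⇒ 0
Ȟ^1: (7−0)−6=1 plus torsion [2] ⇒ Z ⊕ Z/2
Ȟ^2: (0−0)−0=0 ⇒ 0


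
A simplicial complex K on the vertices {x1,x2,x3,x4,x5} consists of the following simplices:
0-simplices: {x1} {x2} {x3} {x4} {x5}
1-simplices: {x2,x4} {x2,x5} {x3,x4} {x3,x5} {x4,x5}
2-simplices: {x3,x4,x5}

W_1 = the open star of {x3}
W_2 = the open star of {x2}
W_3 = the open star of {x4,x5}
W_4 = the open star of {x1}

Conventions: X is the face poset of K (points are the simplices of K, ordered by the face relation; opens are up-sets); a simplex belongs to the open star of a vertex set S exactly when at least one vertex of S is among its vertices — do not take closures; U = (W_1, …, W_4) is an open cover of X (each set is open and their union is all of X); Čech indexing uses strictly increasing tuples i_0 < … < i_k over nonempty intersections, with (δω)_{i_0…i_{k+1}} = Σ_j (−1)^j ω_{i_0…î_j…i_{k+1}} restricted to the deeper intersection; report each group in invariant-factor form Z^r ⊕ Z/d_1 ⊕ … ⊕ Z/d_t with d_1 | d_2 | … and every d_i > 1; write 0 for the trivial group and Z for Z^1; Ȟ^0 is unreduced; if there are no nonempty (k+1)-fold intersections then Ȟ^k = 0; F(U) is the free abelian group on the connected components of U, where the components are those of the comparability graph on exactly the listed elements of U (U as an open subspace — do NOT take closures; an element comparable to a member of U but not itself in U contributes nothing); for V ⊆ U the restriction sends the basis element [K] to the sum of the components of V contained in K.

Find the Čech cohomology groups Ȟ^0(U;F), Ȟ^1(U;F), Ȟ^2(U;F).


cover nerve:
  W1={{x3},{x3,x4},{x3,x5},{x3,x4,x5}} W2={{x2},{x2,x4},{x2,x5}} W3={{x4},{x5},{x2,x4},{x2,x5},{x3,x4},{x3,x5},{x4,x5},{x3,x4,x5}} W4={{x1}}
  W13={{x3,x4},{x3,x5},{x3,x4,x5}} W23={{x2,x4},{x2,x5}}
components per intersection:
  W1: {{x3},{x3,x4},{x3,x5},{x3,x4,x5}}
  W2: {{x2},{x2,x4},{x2,x5}}
  W3: {{x4},{x5},{x2,x4},{x2,x5},{x3,x4},{x3,x5},{x4,x5},{x3,x4,x5}}
  W4: {{x1}}
  W13: {{x3,x4},{x3,x5},{x3,x4,x5}}
  W23: {{x2,x4}} {{x2,x5}}
C dims 4,3; δ0: rk 2, SNF 1^2
Ȟ^0: (4−2)−0=2 ⇒ Z^2
Ȟ^1: (3−0)−2=1 ⇒ Z
Ȟ^2: (0−0)−0=0 ⇒ 0

Ȟ^0 ≅ Z^2; Ȟ^1 ≅ Z; Ȟ^2 ≅ 0


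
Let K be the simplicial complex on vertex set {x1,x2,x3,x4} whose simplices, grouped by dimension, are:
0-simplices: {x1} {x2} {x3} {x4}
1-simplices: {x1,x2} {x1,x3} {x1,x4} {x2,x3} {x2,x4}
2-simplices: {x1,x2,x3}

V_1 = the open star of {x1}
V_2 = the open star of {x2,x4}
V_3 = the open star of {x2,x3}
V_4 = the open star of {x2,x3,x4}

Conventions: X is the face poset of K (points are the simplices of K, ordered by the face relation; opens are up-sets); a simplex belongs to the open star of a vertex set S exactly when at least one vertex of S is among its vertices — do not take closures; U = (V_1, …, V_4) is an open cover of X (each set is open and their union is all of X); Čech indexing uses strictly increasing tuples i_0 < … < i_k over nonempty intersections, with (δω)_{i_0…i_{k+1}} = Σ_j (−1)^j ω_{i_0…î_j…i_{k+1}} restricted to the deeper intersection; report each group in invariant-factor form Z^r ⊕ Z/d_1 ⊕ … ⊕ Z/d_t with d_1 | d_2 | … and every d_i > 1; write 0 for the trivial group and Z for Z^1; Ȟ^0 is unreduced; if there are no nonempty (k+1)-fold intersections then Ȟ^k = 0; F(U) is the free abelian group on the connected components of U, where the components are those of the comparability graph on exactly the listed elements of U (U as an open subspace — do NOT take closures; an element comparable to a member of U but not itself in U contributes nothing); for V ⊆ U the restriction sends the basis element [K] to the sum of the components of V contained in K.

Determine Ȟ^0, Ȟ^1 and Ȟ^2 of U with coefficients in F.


Ȟ^0(U;F) ≅ Z, Ȟ^1(U;F) ≅ Z and Ȟ^2(U;F) ≅ 0

nerve simplices:
  V1={{x1},{x1,x2},{x1,x3},{x1,x4},{x1,x2,x3}} V2={{x2},{x4},{x1,x2},{x1,x4},{x2,x3},{x2,x4},{x1,x2,x3}} V3={{x2},{x3},{x1,x2},{x1,x3},{x2,x3},{x2,x4},{x1,x2,x3}} V4={{x2},{x3},{x4},{x1,x2},{x1,x3},{x1,x4},{x2,x3},{x2,x4},{x1,x2,x3}}
  V12={{x1,x2},{x1,x4},{x1,x2,x3}} V13={{x1,x2},{x1,x3},{x1,x2,x3}} V14={{x1,x2},{x1,x3},{x1,x4},{x1,x2,x3}} V23={{x2},{x1,x2},{x2,x3},{x2,x4},{x1,x2,x3}} V24={{x2},{x4},{x1,x2},{x1,x4},{x2,x3},{x2,x4},{x1,x2,x3}} V34={{x2},{x3},{x1,x2},{x1,x3},{x2,x3},{x2,x4},{x1,x2,x3}}
  V123={{x1,x2},{x1,x2,x3}} V124={{x1,x2},{x1,x4},{x1,x2,x3}} V134={{x1,x2},{x1,x3},{x1,x2,x3}} V234={{x2},{x1,x2},{x2,x3},{x2,x4},{x1,x2,x3}}
  V1234={{x1,x2},{x1,x2,x3}}
components per intersection:
  V1: {{x1},{x1,x2},{x1,x3},{x1,x4},{x1,x2,x3}}
  V2: {{x2},{x4},{x1,x2},{x1,x4},{x2,x3},{x2,x4},{x1,x2,x3}}
  V3: {{x2},{x3},{x1,x2},{x1,x3},{x2,x3},{x2,x4},{x1,x2,x3}}
  V4: {{x2},{x3},{x4},{x1,x2},{x1,x3},{x1,x4},{x2,x3},{x2,x4},{x1,x2,x3}}
  V12: {{x1,x2},{x1,x2,x3}} {{x1,x4}}
  V13: {{x1,x2},{x1,x3},{x1,x2,x3}}
  V14: {{x1,x2},{x1,x3},{x1,x2,x3}} {{x1,x4}}
  V23: {{x2},{x1,x2},{x2,x3},{x2,x4},{x1,x2,x3}}
  V24: {{x2},{x4},{x1,x2},{x1,x4},{x2,x3},{x2,x4},{x1,x2,x3}}
  V34: {{x2},{x3},{x1,x2},{x1,x3},{x2,x3},{x2,x4},{x1,x2,x3}}
  V123: {{x1,x2},{x1,x2,x3}}
  V124: {{x1,x2},{x1,x2,x3}} {{x1,x4}}
  V134: {{x1,x2},{x1,x3},{x1,x2,x3}}
  V234: {{x2},{x1,x2},{x2,x3},{x2,x4},{x1,x2,x3}}
  V1234: {{x1,x2},{x1,x2,x3}}
C dims 4,8,5,1; δ0: rk 3, SNF 1^3; δ1: rk 4, SNF 1^4; δ2: rk 1, SNF 1^1
degree 0: 4−3−0 = 1 → Ȟ^0 ≅ Z
degree 1: 8−4−3 = 1 → Ȟ^1 ≅ Z
degree 2: 5−1−4 = 0 → Ȟ^2 ≅ 0


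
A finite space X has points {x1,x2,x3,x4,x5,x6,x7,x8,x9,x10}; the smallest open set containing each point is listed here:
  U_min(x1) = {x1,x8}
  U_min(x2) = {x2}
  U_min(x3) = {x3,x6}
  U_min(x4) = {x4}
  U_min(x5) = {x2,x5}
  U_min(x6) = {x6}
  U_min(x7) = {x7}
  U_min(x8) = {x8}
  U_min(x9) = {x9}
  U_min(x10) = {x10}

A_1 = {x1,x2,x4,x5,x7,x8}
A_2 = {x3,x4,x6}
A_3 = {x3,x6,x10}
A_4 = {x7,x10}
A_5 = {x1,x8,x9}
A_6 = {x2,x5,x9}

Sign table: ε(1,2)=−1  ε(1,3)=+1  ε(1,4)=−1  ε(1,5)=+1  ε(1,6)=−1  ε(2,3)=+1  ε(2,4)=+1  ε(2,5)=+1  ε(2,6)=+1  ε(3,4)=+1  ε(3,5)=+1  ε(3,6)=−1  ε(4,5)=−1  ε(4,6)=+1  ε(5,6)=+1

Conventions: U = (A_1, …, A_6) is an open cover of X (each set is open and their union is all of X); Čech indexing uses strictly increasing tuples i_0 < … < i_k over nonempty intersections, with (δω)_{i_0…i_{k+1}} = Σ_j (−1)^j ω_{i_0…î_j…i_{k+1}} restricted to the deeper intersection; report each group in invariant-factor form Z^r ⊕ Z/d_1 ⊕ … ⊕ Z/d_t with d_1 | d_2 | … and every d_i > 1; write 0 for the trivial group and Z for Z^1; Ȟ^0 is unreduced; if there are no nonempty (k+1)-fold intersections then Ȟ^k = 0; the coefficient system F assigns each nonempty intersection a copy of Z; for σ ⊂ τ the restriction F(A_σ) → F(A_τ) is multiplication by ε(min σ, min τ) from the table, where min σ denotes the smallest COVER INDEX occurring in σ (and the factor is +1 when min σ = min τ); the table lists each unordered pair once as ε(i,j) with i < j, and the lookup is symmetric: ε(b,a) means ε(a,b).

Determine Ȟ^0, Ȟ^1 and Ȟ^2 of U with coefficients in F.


Ȟ^0(U;F) ≅ 0, Ȟ^1(U;F) ≅ Z ⊕ Z/2, Ȟ^2(U;F) ≅ 0

nonempty overlaps:
  A12={x4} A14={x7} A15={x1,x8} A16={x2,x5} A23={x3,x6} A34={x10} A56={x9}
C dims 6,7; δ0: rk 6, SNF 1^5·2
degree 0: 6−6−0 = 0 → Ȟ^0 ≅ 0
degree 1: 7−0−6 = 1 plus torsion [2] → Ȟ^1 ≅ Z ⊕ Z/2
degree 2: 0−0−0 = 0 → Ȟ^2 ≅ 0


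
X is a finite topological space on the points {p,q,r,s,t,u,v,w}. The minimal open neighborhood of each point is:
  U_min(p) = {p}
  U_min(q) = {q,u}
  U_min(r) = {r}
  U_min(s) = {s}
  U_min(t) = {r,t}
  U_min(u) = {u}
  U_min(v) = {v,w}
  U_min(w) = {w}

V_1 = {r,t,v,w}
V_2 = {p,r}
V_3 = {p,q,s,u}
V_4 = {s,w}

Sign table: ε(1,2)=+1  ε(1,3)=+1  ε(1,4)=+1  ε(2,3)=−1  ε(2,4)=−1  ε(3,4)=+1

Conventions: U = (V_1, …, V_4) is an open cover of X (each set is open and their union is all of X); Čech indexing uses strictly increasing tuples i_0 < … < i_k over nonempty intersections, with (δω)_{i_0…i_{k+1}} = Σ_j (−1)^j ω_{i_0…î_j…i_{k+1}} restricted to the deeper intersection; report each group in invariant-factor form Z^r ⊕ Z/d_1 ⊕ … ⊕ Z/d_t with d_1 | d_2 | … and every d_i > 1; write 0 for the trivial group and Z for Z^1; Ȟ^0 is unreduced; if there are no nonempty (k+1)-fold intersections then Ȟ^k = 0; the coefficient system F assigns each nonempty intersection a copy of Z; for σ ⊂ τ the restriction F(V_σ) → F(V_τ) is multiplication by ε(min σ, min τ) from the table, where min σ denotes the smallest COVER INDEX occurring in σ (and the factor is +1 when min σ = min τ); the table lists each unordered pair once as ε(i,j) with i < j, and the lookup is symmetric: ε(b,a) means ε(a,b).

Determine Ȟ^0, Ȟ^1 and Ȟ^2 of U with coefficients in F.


nerve of the cover:
  V12={r} V14={w} V23={p} V34={s}
C dims 4,4; δ0: rk 4, SNF 1^3·2
Ȟ^0 = (4 − 4) − 0 = 0, so Ȟ^0 ≅ 0
Ȟ^1 = (4 − 0) − 4 = 0 plus torsion [2], so Ȟ^1 ≅ Z/2
Ȟ^2 = (0 − 0) − 0 = 0, so Ȟ^2 ≅ 0

Ȟ^0 ≅ 0; Ȟ^1 ≅ Z/2; Ȟ^2 ≅ 0


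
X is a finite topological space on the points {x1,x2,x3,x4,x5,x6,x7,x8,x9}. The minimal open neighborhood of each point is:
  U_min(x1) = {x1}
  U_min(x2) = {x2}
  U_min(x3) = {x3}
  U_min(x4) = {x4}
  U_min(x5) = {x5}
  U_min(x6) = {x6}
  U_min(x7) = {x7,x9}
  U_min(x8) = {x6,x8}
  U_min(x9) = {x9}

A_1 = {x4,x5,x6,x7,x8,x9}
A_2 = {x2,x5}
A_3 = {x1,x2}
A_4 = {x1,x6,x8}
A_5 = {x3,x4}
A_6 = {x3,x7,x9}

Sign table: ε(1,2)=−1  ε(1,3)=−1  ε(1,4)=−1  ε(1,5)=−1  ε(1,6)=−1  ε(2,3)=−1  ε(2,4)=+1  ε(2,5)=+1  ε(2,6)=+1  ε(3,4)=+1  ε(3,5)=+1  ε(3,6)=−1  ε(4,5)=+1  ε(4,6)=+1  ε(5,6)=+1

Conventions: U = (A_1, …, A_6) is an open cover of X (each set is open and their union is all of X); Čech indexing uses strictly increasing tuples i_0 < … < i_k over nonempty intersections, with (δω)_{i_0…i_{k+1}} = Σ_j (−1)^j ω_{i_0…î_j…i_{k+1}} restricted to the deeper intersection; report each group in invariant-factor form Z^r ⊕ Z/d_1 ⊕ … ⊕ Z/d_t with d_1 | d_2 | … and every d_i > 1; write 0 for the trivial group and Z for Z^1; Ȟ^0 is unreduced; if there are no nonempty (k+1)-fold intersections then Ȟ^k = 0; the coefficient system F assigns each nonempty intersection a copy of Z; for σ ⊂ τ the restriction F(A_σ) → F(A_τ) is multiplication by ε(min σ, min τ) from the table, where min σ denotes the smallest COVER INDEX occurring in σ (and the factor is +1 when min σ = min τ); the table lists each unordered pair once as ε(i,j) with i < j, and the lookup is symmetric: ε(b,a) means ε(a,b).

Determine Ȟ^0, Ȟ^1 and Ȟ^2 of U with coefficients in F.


nerve of the cover:
  A12={x5} A14={x6,x8} A15={x4} A16={x7,x9} A23={x2} A34={x1} A56={x3}
C dims 6,7; δ0: rk 6, SNF 1^5·2
Ȟ^0 = (6 − 6) − 0 = 0, so Ȟ^0 ≅ 0
Ȟ^1 = (7 − 0) − 6 = 1 plus torsion [2], so Ȟ^1 ≅ Z ⊕ Z/2
Ȟ^2 = (0 − 0) − 0 = 0, so Ȟ^2 ≅ 0

Ȟ^0 = 0,  Ȟ^1 = Z ⊕ Z/2,  Ȟ^2 = 0


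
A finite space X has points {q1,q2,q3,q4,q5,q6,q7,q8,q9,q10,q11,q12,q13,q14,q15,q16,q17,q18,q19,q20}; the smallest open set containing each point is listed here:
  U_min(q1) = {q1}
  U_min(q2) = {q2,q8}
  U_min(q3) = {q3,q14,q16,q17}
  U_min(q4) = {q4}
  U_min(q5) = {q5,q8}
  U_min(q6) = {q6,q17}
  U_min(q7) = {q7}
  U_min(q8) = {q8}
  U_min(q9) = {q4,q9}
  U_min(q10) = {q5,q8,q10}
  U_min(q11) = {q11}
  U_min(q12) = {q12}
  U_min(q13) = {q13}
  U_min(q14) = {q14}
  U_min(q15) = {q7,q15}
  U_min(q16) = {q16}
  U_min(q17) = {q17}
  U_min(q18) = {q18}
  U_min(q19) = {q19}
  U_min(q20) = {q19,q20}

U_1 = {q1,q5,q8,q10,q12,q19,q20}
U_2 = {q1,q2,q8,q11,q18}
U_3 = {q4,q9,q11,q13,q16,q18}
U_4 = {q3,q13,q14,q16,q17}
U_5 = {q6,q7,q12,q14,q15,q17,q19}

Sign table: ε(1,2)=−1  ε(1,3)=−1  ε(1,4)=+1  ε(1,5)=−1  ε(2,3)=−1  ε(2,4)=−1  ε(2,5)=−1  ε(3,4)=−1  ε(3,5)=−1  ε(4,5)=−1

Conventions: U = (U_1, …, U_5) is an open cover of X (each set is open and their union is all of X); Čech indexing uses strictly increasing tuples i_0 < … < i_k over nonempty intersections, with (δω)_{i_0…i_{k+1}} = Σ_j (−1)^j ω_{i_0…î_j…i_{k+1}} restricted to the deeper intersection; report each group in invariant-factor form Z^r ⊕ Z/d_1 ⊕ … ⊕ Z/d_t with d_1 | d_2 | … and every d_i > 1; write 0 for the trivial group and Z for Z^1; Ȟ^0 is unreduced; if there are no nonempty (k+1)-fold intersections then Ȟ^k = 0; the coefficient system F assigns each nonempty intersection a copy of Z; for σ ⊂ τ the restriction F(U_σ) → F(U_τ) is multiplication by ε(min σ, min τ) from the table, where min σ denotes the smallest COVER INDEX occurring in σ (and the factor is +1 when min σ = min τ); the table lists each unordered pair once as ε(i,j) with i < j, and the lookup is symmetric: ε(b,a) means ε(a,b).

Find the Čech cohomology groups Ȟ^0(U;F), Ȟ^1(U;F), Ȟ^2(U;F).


nerve of the cover:
  U12={q1,q8} U15={q12,q19} U23={q11,q18} U34={q13,q16} U45={q14,q17}
C dims 5,5; δ0: rk 5, SNF 1^4·2
Ȟ^0 = (5 − 5) − 0 = 0, so Ȟ^0 ≅ 0
Ȟ^1 = (5 − 0) − 5 = 0 plus torsion [2], so Ȟ^1 ≅ Z/2
Ȟ^2 = (0 − 0) − 0 = 0, so Ȟ^2 ≅ 0

Ȟ^0 ≅ 0, Ȟ^1 ≅ Z/2 and Ȟ^2 ≅ 0


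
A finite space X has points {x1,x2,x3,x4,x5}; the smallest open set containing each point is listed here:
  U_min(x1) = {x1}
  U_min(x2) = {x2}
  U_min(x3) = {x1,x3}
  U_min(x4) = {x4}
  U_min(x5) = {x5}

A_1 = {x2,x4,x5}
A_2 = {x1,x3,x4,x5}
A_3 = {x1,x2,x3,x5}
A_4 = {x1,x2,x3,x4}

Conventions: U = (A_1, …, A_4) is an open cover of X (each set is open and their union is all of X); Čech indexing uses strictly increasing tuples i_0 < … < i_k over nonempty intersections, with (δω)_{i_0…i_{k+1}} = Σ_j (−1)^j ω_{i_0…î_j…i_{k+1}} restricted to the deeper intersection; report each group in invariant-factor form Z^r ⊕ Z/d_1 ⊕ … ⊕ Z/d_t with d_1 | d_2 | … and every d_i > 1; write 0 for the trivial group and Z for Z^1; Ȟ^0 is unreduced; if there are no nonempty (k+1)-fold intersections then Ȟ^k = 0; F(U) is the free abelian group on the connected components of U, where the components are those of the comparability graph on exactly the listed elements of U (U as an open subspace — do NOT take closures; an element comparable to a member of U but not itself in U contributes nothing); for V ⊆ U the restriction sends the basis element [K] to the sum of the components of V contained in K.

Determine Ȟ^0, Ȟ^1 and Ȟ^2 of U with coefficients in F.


Ȟ^0 ≅ Z^4, Ȟ^1 ≅ 0, Ȟ^2 ≅ 0

nonempty intersections:
  A12={x4,x5} A13={x2,x5} A14={x2,x4} A23={x1,x3,x5} A24={x1,x3,x4} A34={x1,x2,x3}
  A123={x5} A124={x4} A134={x2} A234={x1,x3}
components per intersection:
  A1: {x2} {x4} {x5}
  A2: {x1,x3} {x4} {x5}
  A3: {x1,x3} {x2} {x5}
  A4: {x1,x3} {x2} {x4}
  A12: {x4} {x5}
  A13: {x2} {x5}
  A14: {x2} {x4}
  A23: {x1,x3} {x5}
  A24: {x1,x3} {x4}
  A34: {x1,x3} {x2}
  A123: {x5}
  A124: {x4}
  A134: {x2}
  A234: {x1,x3}
C dims 12,12,4; δ0: rk 8, SNF 1^8; δ1: rk 4, SNF 1^4
Ȟ^0: (12−8)−0=4 ⇒ Z^4
Ȟ^1: (12−4)−8=0 ⇒ 0
Ȟ^2: (4−0)−4=0 ⇒ 0


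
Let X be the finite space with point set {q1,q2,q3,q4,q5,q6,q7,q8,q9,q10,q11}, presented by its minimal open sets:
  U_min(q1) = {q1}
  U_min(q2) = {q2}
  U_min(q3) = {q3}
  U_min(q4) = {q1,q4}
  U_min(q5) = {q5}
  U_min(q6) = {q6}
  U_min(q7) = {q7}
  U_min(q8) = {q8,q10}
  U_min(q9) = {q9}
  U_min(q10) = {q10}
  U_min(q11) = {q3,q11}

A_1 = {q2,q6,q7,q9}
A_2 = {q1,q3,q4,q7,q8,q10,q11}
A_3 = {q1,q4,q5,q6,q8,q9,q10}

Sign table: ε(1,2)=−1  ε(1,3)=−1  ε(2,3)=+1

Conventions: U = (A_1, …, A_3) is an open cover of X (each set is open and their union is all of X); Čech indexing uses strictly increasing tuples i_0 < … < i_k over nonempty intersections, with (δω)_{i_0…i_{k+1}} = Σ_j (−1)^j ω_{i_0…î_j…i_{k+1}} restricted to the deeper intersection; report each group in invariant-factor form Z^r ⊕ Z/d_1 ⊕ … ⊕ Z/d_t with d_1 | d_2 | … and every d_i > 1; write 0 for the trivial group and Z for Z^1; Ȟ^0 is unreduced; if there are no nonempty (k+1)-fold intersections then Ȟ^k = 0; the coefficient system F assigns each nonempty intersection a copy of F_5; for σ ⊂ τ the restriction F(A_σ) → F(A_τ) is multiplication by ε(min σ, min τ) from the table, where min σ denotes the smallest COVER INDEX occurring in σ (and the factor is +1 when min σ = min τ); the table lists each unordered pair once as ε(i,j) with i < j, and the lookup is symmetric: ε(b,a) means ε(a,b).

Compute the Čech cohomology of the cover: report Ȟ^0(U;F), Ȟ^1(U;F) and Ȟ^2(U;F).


nerve of the cover:
  A12={q7} A13={q6,q9} A23={q1,q4,q8,q10}
C dims 3,3; δ0: rk_F5 2
Ȟ^0 = (3 − 2) − 0 = 1, so Ȟ^0 ≅ Z/5
Ȟ^1 = (3 − 0) − 2 = 1, so Ȟ^1 ≅ Z/5
Ȟ^2 = (0 − 0) − 0 = 0, so Ȟ^2 ≅ 0

Ȟ^0 = Z/5, Ȟ^1 = Z/5, Ȟ^2 = 0


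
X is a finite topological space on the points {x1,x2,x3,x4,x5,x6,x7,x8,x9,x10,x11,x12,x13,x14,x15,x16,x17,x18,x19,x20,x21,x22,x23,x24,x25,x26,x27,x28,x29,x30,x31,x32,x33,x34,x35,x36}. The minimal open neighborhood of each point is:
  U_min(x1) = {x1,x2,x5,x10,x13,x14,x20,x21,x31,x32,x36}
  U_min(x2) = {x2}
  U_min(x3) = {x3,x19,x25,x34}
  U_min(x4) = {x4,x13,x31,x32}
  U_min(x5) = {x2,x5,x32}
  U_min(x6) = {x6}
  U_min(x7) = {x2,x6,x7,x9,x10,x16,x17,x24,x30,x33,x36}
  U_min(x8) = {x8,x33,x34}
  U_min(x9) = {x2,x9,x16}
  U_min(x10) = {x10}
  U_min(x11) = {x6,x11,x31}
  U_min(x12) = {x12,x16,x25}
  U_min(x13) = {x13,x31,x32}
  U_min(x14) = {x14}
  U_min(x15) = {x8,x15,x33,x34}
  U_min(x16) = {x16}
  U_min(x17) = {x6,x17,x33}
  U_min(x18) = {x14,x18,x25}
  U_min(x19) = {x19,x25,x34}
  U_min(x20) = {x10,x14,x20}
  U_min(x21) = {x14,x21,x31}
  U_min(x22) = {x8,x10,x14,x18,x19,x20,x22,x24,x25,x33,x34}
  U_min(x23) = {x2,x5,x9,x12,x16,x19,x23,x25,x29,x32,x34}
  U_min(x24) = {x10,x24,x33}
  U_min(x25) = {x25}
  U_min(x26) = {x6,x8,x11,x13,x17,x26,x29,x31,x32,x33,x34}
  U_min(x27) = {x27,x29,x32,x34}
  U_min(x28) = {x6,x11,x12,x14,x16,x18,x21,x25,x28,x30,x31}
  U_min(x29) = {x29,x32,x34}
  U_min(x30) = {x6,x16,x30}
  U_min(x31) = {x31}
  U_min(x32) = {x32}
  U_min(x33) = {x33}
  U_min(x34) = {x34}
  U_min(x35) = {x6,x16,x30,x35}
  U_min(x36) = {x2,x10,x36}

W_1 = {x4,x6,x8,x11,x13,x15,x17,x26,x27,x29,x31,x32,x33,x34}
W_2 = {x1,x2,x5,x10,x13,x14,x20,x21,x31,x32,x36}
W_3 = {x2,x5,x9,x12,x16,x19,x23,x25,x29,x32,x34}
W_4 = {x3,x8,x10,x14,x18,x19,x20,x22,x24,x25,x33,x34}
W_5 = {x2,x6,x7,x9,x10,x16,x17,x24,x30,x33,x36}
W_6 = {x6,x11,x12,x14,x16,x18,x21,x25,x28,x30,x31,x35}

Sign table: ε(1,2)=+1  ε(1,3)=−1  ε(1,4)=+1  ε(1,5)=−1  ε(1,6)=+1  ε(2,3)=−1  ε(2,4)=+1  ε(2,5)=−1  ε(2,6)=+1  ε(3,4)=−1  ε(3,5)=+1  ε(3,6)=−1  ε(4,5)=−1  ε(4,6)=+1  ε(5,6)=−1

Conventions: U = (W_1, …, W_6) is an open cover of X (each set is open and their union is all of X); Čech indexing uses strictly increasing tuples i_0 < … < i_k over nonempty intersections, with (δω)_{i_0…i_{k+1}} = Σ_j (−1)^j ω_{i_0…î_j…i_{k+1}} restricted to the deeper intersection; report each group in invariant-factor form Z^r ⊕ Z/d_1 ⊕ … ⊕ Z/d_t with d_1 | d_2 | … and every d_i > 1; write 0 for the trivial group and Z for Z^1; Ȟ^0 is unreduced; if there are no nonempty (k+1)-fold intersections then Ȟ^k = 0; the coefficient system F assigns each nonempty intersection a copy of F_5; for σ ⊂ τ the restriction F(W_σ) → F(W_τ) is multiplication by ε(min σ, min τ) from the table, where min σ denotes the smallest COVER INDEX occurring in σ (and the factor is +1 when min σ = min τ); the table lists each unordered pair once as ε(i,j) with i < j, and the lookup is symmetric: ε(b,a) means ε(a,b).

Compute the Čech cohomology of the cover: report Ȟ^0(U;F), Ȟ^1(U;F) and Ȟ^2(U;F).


nerve simplices:
  W12={x13,x31,x32} W13={x29,x32,x34} W14={x8,x33,x34} W15={x6,x17,x33} W16={x6,x11,x31} W23={x2,x5,x32} W24={x10,x14,x20} W25={x2,x10,x36} W26={x14,x21,x31} W34={x19,x25,x34} W35={x2,x9,x16} W36={x12,x16,x25} W45={x10,x24,x33} W46={x14,x18,x25} W56={x6,x16,x30}
  W123={x32} W126={x31} W134={x34} W145={x33} W156={x6} W235={x2} W245={x10} W246={x14} W346={x25} W356={x16}
C dims 6,15,10; δ0: rk_F5 5; δ1: rk_F5 10
degree 0: 6−5−0 = 1 → Ȟ^0 ≅ Z/5
degree 1: 15−10−5 = 0 → Ȟ^1 ≅ 0
degree 2: 10−0−10 = 0 → Ȟ^2 ≅ 0

Ȟ^0 = Z/5, Ȟ^1 = 0 and Ȟ^2 = 0


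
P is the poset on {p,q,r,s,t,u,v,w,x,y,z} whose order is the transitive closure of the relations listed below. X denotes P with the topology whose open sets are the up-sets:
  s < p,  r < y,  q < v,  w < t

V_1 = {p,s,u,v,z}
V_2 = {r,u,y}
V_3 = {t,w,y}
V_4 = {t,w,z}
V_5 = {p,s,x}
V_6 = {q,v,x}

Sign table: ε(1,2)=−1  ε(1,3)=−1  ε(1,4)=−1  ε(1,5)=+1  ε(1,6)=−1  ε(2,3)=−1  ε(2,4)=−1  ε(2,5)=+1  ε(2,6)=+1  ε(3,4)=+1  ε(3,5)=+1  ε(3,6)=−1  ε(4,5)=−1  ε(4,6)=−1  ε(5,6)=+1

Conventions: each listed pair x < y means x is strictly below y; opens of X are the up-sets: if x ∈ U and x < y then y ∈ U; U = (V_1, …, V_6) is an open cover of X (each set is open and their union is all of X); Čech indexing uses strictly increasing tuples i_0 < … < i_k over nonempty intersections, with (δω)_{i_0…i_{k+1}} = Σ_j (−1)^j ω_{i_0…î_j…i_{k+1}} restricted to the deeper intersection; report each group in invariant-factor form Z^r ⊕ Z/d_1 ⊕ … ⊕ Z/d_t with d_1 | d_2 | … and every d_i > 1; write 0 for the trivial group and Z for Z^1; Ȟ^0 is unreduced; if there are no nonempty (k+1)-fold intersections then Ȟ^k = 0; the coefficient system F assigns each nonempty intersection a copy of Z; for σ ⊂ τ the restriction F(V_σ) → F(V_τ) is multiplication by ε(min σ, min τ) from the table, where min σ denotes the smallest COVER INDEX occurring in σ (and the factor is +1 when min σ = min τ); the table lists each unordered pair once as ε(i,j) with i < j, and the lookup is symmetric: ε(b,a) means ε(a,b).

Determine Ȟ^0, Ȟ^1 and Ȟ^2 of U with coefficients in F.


Ȟ^0 ≅ 0,  Ȟ^1 ≅ Z ⊕ Z/2,  Ȟ^2 ≅ 0

nonempty overlaps:
  V12={u} V14={z} V15={p,s} V16={v} V23={y} V34={t,w} V56={x}
C dims 6,7; δ0: rk 6, SNF 1^5·2
degree 0: 6−6−0 = 0 → Ȟ^0 ≅ 0
degree 1: 7−0−6 = 1 plus torsion [2] → Ȟ^1 ≅ Z ⊕ Z/2
degree 2: 0−0−0 = 0 → Ȟ^2 ≅ 0


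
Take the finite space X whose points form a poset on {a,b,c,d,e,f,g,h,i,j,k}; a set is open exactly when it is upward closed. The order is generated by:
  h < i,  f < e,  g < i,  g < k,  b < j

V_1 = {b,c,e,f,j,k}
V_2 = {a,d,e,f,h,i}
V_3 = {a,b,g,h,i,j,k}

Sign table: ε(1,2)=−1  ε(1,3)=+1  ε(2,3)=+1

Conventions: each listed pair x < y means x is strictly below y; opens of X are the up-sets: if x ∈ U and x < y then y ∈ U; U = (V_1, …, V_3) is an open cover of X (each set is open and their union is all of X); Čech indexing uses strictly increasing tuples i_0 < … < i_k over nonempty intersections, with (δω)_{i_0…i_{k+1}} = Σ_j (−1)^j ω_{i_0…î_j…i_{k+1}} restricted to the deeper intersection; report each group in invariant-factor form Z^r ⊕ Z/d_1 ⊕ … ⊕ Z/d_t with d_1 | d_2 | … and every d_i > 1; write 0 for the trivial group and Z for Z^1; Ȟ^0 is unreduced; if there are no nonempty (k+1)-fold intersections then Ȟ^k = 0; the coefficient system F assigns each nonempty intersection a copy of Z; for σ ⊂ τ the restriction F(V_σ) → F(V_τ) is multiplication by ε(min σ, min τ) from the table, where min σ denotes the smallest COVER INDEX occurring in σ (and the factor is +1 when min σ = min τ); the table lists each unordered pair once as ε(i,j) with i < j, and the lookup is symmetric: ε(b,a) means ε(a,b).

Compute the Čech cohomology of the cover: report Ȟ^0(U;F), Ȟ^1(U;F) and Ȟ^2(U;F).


Ȟ^0 = 0, Ȟ^1 = Z/2, Ȟ^2 = 0

nonempty overlaps:
  V12={e,f} V13={b,j,k} V23={a,h,i}
C dims 3,3; δ0: rk 3, SNF 1^2·2
degree 0: 3−3−0 = 0 → Ȟ^0 ≅ 0
degree 1: 3−0−3 = 0 plus torsion [2] → Ȟ^1 ≅ Z/2
degree 2: 0−0−0 = 0 → Ȟ^2 ≅ 0


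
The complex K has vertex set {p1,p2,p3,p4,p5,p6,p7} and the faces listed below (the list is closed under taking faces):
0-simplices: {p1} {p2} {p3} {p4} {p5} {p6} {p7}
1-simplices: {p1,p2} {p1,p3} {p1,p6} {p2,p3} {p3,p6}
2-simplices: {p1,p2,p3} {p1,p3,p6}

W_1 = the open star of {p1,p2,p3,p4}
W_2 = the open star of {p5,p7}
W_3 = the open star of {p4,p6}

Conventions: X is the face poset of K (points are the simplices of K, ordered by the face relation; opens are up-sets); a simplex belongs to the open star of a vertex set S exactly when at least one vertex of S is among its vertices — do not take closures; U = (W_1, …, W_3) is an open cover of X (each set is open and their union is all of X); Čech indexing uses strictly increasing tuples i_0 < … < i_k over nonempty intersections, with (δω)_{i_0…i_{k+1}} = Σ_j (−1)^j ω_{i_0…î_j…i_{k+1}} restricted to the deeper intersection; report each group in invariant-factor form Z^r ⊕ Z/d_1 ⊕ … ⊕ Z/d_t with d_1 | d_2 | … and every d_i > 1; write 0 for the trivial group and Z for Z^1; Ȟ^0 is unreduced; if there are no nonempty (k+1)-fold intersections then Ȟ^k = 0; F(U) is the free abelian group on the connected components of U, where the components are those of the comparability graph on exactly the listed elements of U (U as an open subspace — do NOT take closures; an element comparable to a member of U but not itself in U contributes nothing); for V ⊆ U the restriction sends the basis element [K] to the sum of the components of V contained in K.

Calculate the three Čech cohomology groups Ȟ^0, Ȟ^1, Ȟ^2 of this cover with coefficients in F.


Ȟ^0 = Z^4,  Ȟ^1 = 0,  Ȟ^2 = 0

intersection data:
  W1={{p1},{p2},{p3},{p4},{p1,p2},{p1,p3},{p1,p6},{p2,p3},{p3,p6},{p1,p2,p3},{p1,p3,p6}} W2={{p5},{p7}} W3={{p4},{p6},{p1,p6},{p3,p6},{p1,p3,p6}}
  W13={{p4},{p1,p6},{p3,p6},{p1,p3,p6}}
components per intersection:
  W1: {{p1},{p2},{p3},{p1,p2},{p1,p3},{p1,p6},{p2,p3},{p3,p6},{p1,p2,p3},{p1,p3,p6}} {{p4}}
  W2: {{p5}} {{p7}}
  W3: {{p4}} {{p6},{p1,p6},{p3,p6},{p1,p3,p6}}
  W13: {{p4}} {{p1,p6},{p3,p6},{p1,p3,p6}}
C dims 6,2; δ0: rk 2, SNF 1^2
Ȟ^0 = (6 − 2) − 0 = 4, so Ȟ^0 ≅ Z^4
Ȟ^1 = (2 − 0) − 2 = 0, so Ȟ^1 ≅ 0
Ȟ^2 = (0 − 0) − 0 = 0, so Ȟ^2 ≅ 0


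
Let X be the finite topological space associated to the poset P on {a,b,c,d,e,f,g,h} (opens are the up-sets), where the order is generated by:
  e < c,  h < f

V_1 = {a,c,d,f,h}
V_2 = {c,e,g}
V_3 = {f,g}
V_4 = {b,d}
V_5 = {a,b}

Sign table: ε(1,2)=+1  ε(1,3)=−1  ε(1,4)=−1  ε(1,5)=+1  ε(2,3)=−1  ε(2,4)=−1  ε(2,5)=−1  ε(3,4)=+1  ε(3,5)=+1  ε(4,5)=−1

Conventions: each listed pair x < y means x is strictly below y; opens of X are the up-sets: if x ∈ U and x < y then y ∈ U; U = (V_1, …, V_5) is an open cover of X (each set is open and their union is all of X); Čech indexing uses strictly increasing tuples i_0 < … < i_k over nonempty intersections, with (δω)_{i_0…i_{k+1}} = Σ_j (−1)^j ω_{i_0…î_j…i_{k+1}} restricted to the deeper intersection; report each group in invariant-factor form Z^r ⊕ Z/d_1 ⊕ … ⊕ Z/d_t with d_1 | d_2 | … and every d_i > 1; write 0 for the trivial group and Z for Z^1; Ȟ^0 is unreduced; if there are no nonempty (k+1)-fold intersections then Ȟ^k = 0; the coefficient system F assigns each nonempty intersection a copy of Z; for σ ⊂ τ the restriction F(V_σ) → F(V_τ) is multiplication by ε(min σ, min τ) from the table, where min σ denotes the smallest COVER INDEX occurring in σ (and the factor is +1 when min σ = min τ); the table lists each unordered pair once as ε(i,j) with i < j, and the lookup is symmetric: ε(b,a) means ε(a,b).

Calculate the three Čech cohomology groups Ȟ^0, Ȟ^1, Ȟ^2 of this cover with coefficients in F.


nonempty overlaps:
  V12={c} V13={f} V14={d} V15={a} V23={g} V45={b}
C dims 5,6; δ0: rk 4, SNF 1^4
degree 0: 5−4−0 = 1 → Ȟ^0 ≅ Z
degree 1: 6−0−4 = 2 → Ȟ^1 ≅ Z^2
degree 2: 0−0−0 = 0 → Ȟ^2 ≅ 0

Ȟ^0(U;F) ≅ Z; Ȟ^1(U;F) ≅ Z^2; Ȟ^2(U;F) ≅ 0


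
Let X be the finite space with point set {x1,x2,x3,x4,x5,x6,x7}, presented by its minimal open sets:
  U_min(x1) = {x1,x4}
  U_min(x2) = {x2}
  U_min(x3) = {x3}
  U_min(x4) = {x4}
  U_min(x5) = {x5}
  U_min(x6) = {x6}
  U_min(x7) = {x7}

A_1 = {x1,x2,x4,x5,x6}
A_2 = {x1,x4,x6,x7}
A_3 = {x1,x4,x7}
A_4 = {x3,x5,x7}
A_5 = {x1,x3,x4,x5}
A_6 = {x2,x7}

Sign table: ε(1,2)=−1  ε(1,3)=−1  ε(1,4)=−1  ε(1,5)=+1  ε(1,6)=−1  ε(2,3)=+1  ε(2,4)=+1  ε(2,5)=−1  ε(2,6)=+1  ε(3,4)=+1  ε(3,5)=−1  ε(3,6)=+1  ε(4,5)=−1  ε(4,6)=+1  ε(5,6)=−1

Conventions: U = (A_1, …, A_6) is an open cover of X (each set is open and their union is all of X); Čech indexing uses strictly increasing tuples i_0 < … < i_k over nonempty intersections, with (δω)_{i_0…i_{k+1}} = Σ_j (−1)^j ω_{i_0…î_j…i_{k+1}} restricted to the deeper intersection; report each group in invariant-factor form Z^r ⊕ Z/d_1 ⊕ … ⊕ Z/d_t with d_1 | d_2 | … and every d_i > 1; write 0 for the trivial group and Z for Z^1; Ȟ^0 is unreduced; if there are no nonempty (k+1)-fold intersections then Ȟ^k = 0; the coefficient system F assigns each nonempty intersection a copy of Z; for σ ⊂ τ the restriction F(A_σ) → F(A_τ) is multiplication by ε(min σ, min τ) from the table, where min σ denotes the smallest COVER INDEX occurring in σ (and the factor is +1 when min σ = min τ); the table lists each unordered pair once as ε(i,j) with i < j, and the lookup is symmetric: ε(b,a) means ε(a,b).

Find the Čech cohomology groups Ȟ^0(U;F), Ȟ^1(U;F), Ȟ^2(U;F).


Ȟ^0 ≅ Z, Ȟ^1 ≅ Z^2, Ȟ^2 ≅ 0

nerve of the cover:
  A12={x1,x4,x6} A13={x1,x4} A14={x5} A15={x1,x4,x5} A16={x2} A23={x1,x4,x7} A24={x7} A25={x1,x4} A26={x7} A34={x7} A35={x1,x4} A36={x7} A45={x3,x5} A46={x7}
  A123={x1,x4} A125={x1,x4} A135={x1,x4} A145={x5} A234={x7} A235={x1,x4} A236={x7} A246={x7} A346={x7}
  A1235={x1,x4} A2346={x7}
C dims 6,14,9,2; δ0: rk 5, SNF 1^5; δ1: rk 7, SNF 1^7; δ2: rk 2, SNF 1^2
Ȟ^0 = (6 − 5) − 0 = 1, so Ȟ^0 ≅ Z
Ȟ^1 = (14 − 7) − 5 = 2, so Ȟ^1 ≅ Z^2
Ȟ^2 = (9 − 2) − 7 = 0, so Ȟ^2 ≅ 0


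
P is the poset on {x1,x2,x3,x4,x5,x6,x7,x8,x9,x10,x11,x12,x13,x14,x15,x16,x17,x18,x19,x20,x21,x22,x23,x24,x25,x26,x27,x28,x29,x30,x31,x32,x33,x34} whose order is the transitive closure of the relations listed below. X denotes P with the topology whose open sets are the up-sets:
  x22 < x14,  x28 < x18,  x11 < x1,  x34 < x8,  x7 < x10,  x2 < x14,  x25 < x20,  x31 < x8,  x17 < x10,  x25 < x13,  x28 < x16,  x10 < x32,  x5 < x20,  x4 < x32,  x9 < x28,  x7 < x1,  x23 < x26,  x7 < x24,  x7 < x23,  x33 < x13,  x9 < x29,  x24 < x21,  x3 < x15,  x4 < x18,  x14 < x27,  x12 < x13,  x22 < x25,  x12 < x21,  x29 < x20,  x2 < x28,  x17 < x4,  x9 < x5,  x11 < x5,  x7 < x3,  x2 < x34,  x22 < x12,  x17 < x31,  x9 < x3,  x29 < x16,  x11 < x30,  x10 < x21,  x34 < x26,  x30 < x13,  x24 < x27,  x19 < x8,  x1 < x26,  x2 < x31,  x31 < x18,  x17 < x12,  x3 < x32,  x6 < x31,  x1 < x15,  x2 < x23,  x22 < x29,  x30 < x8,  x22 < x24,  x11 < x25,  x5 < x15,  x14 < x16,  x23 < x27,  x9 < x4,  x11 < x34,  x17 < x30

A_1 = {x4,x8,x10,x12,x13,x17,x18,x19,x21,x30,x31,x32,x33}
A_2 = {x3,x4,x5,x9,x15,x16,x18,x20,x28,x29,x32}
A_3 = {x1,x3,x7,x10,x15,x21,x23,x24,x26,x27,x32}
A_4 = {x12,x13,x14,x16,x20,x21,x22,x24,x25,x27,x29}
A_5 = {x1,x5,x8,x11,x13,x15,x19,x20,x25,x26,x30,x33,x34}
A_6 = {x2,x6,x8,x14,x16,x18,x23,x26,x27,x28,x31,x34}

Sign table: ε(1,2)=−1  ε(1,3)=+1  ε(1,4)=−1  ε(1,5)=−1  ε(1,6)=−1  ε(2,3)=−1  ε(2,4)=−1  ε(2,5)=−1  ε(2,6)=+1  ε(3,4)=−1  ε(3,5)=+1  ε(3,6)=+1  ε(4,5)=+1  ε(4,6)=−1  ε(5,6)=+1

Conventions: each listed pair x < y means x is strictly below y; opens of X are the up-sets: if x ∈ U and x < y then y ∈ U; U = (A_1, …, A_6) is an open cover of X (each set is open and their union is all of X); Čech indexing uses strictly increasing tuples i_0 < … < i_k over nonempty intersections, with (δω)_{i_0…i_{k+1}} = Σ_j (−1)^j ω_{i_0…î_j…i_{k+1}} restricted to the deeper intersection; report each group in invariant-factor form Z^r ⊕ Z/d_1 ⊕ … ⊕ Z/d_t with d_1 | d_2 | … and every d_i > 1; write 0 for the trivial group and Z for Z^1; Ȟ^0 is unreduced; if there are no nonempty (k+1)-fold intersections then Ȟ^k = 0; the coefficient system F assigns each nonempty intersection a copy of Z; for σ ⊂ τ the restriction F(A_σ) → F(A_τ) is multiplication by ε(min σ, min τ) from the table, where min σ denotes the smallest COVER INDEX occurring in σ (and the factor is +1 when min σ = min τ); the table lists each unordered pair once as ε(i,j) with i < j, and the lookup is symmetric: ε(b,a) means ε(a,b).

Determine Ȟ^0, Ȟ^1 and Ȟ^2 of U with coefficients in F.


nerve of the cover:
  A12={x4,x18,x32} A13={x10,x21,x32} A14={x12,x13,x21} A15={x8,x13,x19,x30,x33} A16={x8,x18,x31} A23={x3,x15,x32} A24={x16,x20,x29} A25={x5,x15,x20} A26={x16,x18,x28} A34={x21,x24,x27} A35={x1,x15,x26} A36={x23,x26,x27} A45={x13,x20,x25} A46={x14,x16,x27} A56={x8,x26,x34}
  A123={x32} A126={x18} A134={x21} A145={x13} A156={x8} A235={x15} A245={x20} A246={x16} A346={x27} A356={x26}
C dims 6,15,10; δ0: rk 6, SNF 1^5·2; δ1: rk 9, SNF 1^9
Ȟ^0 = (6 − 6) − 0 = 0, so Ȟ^0 ≅ 0
Ȟ^1 = (15 − 9) − 6 = 0 plus torsion [2], so Ȟ^1 ≅ Z/2
Ȟ^2 = (10 − 0) − 9 = 1, so Ȟ^2 ≅ Z

Ȟ^0 = 0; Ȟ^1 = Z/2; Ȟ^2 = Z
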